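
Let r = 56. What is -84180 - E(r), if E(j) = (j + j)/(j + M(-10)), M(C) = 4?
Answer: -1262728/15 ≈ -84182.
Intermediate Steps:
E(j) = 2*j/(4 + j) (E(j) = (j + j)/(j + 4) = (2*j)/(4 + j) = 2*j/(4 + j))
-84180 - E(r) = -84180 - 2*56/(4 + 56) = -84180 - 2*56/60 = -84180 - 1*28/15 = -84180 - 28/15 = -1262728/15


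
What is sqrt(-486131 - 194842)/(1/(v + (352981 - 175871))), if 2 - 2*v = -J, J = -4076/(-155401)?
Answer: 27523228549*I*sqrt(680973)/155401 ≈ 1.4615e+8*I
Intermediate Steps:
J = 4076/155401 (J = -4076*(-1/155401) = 4076/155401 ≈ 0.026229)
v = 157439/155401 (v = 1 - (-1)*4076/(2*155401) = 1 - 1/2*(-4076/155401) = 1 + 2038/155401 = 157439/155401 ≈ 1.0131)
sqrt(-486131 - 194842)/(1/(v + (352981 - 175871))) = sqrt(-486131 - 194842)/(1/(157439/155401 + (352981 - 175871))) = sqrt(-680973)/(1/(157439/155401 + 177110)) = (I*sqrt(680973))/(1/(27523228549/155401)) = (I*sqrt(680973))/(155401/27523228549) = (I*sqrt(680973))*(27523228549/155401) = 27523228549*I*sqrt(680973)/155401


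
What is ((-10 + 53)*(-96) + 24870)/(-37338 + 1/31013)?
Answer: -643271646/1157963393 ≈ -0.55552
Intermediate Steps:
((-10 + 53)*(-96) + 24870)/(-37338 + 1/31013) = (43*(-96) + 24870)/(-37338 + 1/31013) = (-4128 + 24870)/(-1157963393/31013) = 20742*(-31013/1157963393) = -643271646/1157963393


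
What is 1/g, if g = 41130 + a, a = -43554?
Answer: -1/2424 ≈ -0.00041254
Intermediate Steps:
g = -2424 (g = 41130 - 43554 = -2424)
1/g = 1/(-2424) = -1/2424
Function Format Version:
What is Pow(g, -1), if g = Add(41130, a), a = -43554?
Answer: Rational(-1, 2424) ≈ -0.00041254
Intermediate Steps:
g = -2424 (g = Add(41130, -43554) = -2424)
Pow(g, -1) = Pow(-2424, -1) = Rational(-1, 2424)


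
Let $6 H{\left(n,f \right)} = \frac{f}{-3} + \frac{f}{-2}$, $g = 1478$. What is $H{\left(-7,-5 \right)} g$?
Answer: $\frac{18475}{18} \approx 1026.4$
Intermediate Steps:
$H{\left(n,f \right)} = - \frac{5 f}{36}$ ($H{\left(n,f \right)} = \frac{\frac{f}{-3} + \frac{f}{-2}}{6} = \frac{f \left(- \frac{1}{3}\right) + f \left(- \frac{1}{2}\right)}{6} = \frac{- \frac{f}{3} - \frac{f}{2}}{6} = \frac{\left(- \frac{5}{6}\right) f}{6} = - \frac{5 f}{36}$)
$H{\left(-7,-5 \right)} g = \left(- \frac{5}{36}\right) \left(-5\right) 1478 = \frac{25}{36} \cdot 1478 = \frac{18475}{18}$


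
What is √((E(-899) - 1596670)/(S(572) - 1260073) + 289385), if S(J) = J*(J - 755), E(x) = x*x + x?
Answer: √538992166862183017/1364749 ≈ 537.95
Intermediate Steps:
E(x) = x + x² (E(x) = x² + x = x + x²)
S(J) = J*(-755 + J)
√((E(-899) - 1596670)/(S(572) - 1260073) + 289385) = √((-899*(1 - 899) - 1596670)/(572*(-755 + 572) - 1260073) + 289385) = √((-899*(-898) - 1596670)/(572*(-183) - 1260073) + 289385) = √((807302 - 1596670)/(-104676 - 1260073) + 289385) = √(-789368/(-1364749) + 289385) = √(-789368*(-1/1364749) + 289385) = √(789368/1364749 + 289385) = √(394938678733/1364749) = √538992166862183017/1364749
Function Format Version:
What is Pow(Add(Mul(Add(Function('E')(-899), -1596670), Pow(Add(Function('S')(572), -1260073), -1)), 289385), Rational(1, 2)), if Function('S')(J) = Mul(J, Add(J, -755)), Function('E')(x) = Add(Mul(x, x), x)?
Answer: Mul(Rational(1, 1364749), Pow(538992166862183017, Rational(1, 2))) ≈ 537.95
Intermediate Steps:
Function('E')(x) = Add(x, Pow(x, 2)) (Function('E')(x) = Add(Pow(x, 2), x) = Add(x, Pow(x, 2)))
Function('S')(J) = Mul(J, Add(-755, J))
Pow(Add(Mul(Add(Function('E')(-899), -1596670), Pow(Add(Function('S')(572), -1260073), -1)), 289385), Rational(1, 2)) = Pow(Add(Mul(Add(Mul(-899, Add(1, -899)), -1596670), Pow(Add(Mul(572, Add(-755, 572)), -1260073), -1)), 289385), Rational(1, 2)) = Pow(Add(Mul(Add(Mul(-899, -898), -1596670), Pow(Add(Mul(572, -183), -1260073), -1)), 289385), Rational(1, 2)) = Pow(Add(Mul(Add(807302, -1596670), Pow(Add(-104676, -1260073), -1)), 289385), Rational(1, 2)) = Pow(Add(Mul(-789368, Pow(-1364749, -1)), 289385), Rational(1, 2)) = Pow(Add(Mul(-789368, Rational(-1, 1364749)), 289385), Rational(1, 2)) = Pow(Add(Rational(789368, 1364749), 289385), Rational(1, 2)) = Pow(Rational(394938678733, 1364749), Rational(1, 2)) = Mul(Rational(1, 1364749), Pow(538992166862183017, Rational(1, 2)))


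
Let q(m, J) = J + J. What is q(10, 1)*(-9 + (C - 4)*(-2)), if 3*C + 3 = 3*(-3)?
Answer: 14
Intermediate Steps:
C = -4 (C = -1 + (3*(-3))/3 = -1 + (⅓)*(-9) = -1 - 3 = -4)
q(m, J) = 2*J
q(10, 1)*(-9 + (C - 4)*(-2)) = (2*1)*(-9 + (-4 - 4)*(-2)) = 2*(-9 - 8*(-2)) = 2*(-9 + 16) = 2*7 = 14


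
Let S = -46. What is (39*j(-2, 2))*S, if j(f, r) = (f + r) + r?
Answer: -3588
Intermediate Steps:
j(f, r) = f + 2*r
(39*j(-2, 2))*S = (39*(-2 + 2*2))*(-46) = (39*(-2 + 4))*(-46) = (39*2)*(-46) = 78*(-46) = -3588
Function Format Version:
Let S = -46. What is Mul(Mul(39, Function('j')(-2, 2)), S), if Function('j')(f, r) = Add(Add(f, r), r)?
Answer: -3588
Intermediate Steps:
Function('j')(f, r) = Add(f, Mul(2, r))
Mul(Mul(39, Function('j')(-2, 2)), S) = Mul(Mul(39, Add(-2, Mul(2, 2))), -46) = Mul(Mul(39, Add(-2, 4)), -46) = Mul(Mul(39, 2), -46) = Mul(78, -46) = -3588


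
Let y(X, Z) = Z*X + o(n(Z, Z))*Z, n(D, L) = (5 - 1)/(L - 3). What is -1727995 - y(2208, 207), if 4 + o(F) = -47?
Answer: -2174494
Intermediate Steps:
n(D, L) = 4/(-3 + L)
o(F) = -51 (o(F) = -4 - 47 = -51)
y(X, Z) = -51*Z + X*Z (y(X, Z) = Z*X - 51*Z = X*Z - 51*Z = -51*Z + X*Z)
-1727995 - y(2208, 207) = -1727995 - 207*(-51 + 2208) = -1727995 - 207*2157 = -1727995 - 1*446499 = -1727995 - 446499 = -2174494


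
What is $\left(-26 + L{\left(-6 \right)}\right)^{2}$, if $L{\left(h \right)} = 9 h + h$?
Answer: $7396$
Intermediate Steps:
$L{\left(h \right)} = 10 h$
$\left(-26 + L{\left(-6 \right)}\right)^{2} = \left(-26 + 10 \left(-6\right)\right)^{2} = \left(-26 - 60\right)^{2} = \left(-86\right)^{2} = 7396$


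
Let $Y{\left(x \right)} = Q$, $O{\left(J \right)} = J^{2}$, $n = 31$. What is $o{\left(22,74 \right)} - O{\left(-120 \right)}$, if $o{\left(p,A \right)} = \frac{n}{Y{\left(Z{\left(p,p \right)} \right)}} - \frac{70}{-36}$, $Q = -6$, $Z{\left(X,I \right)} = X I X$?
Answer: $- \frac{129629}{9} \approx -14403.0$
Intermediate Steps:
$Z{\left(X,I \right)} = I X^{2}$ ($Z{\left(X,I \right)} = I X X = I X^{2}$)
$Y{\left(x \right)} = -6$
$o{\left(p,A \right)} = - \frac{29}{9}$ ($o{\left(p,A \right)} = \frac{31}{-6} - \frac{70}{-36} = 31 \left(- \frac{1}{6}\right) - - \frac{35}{18} = - \frac{31}{6} + \frac{35}{18} = - \frac{29}{9}$)
$o{\left(22,74 \right)} - O{\left(-120 \right)} = - \frac{29}{9} - \left(-120\right)^{2} = - \frac{29}{9} - 14400 = - \frac{129629}{9}$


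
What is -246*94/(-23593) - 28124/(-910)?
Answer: 342286186/10734815 ≈ 31.886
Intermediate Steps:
-246*94/(-23593) - 28124/(-910) = -23124*(-1/23593) - 28124*(-1/910) = 23124/23593 + 14062/455 = 342286186/10734815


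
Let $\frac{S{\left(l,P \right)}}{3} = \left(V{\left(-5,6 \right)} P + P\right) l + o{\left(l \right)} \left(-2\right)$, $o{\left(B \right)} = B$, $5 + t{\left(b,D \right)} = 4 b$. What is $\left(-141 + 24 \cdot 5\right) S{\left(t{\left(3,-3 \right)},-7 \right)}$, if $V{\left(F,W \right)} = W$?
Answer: $22491$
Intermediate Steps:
$t{\left(b,D \right)} = -5 + 4 b$
$S{\left(l,P \right)} = - 6 l + 21 P l$ ($S{\left(l,P \right)} = 3 \left(\left(6 P + P\right) l + l \left(-2\right)\right) = 3 \left(7 P l - 2 l\right) = 3 \left(- 2 l + 7 P l\right) = - 6 l + 21 P l$)
$\left(-141 + 24 \cdot 5\right) S{\left(t{\left(3,-3 \right)},-7 \right)} = \left(-141 + 24 \cdot 5\right) 3 \left(-5 + 4 \cdot 3\right) \left(-2 + 7 \left(-7\right)\right) = \left(-141 + 120\right) 3 \left(-5 + 12\right) \left(-2 - 49\right) = - 21 \cdot 3 \cdot 7 \left(-51\right) = \left(-21\right) \left(-1071\right) = 22491$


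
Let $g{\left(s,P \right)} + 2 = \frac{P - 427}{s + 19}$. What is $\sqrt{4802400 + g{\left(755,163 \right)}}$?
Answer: $\frac{\sqrt{79916699442}}{129} \approx 2191.4$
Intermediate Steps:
$g{\left(s,P \right)} = -2 + \frac{-427 + P}{19 + s}$ ($g{\left(s,P \right)} = -2 + \frac{P - 427}{s + 19} = -2 + \frac{-427 + P}{19 + s}$)
$\sqrt{4802400 + g{\left(755,163 \right)}} = \sqrt{4802400 + \frac{-465 + 163 - 1510}{19 + 755}} = \sqrt{4802400 + \frac{-465 + 163 - 1510}{774}} = \sqrt{4802400 + \frac{1}{774} \left(-1812\right)} = \sqrt{4802400 - \frac{302}{129}} = \sqrt{\frac{619509298}{129}} = \frac{\sqrt{79916699442}}{129}$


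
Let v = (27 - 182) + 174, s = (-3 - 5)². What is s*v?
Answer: 1216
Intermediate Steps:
s = 64 (s = (-8)² = 64)
v = 19 (v = -155 + 174 = 19)
s*v = 64*19 = 1216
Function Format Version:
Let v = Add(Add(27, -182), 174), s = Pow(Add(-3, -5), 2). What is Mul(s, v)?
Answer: 1216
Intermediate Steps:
s = 64 (s = Pow(-8, 2) = 64)
v = 19 (v = Add(-155, 174) = 19)
Mul(s, v) = Mul(64, 19) = 1216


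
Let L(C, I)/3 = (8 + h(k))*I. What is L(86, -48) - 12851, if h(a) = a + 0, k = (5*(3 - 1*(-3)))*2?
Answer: -22643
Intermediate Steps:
k = 60 (k = (5*(3 + 3))*2 = (5*6)*2 = 30*2 = 60)
h(a) = a
L(C, I) = 204*I (L(C, I) = 3*((8 + 60)*I) = 3*(68*I) = 204*I)
L(86, -48) - 12851 = 204*(-48) - 12851 = -9792 - 12851 = -22643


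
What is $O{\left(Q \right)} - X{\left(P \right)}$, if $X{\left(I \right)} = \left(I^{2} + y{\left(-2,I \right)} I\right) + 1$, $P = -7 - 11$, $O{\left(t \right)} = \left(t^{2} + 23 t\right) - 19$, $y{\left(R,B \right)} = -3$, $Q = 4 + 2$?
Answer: $-224$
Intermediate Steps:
$Q = 6$
$O{\left(t \right)} = -19 + t^{2} + 23 t$
$P = -18$ ($P = -7 - 11 = -18$)
$X{\left(I \right)} = 1 + I^{2} - 3 I$ ($X{\left(I \right)} = \left(I^{2} - 3 I\right) + 1 = 1 + I^{2} - 3 I$)
$O{\left(Q \right)} - X{\left(P \right)} = \left(-19 + 6^{2} + 23 \cdot 6\right) - \left(1 + \left(-18\right)^{2} - -54\right) = \left(-19 + 36 + 138\right) - \left(1 + 324 + 54\right) = 155 - 379 = -224$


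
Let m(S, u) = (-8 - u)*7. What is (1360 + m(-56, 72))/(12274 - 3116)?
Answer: 400/4579 ≈ 0.087355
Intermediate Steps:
m(S, u) = -56 - 7*u
(1360 + m(-56, 72))/(12274 - 3116) = (1360 + (-56 - 7*72))/(12274 - 3116) = (1360 + (-56 - 504))/9158 = (1360 - 560)*(1/9158) = 800*(1/9158) = 400/4579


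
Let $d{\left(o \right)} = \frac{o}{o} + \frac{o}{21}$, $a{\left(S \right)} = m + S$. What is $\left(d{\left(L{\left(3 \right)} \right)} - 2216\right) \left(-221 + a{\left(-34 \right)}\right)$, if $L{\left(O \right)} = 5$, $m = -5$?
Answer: $\frac{12092600}{21} \approx 5.7584 \cdot 10^{5}$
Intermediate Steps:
$a{\left(S \right)} = -5 + S$
$d{\left(o \right)} = 1 + \frac{o}{21}$ ($d{\left(o \right)} = 1 + o \frac{1}{21} = 1 + \frac{o}{21}$)
$\left(d{\left(L{\left(3 \right)} \right)} - 2216\right) \left(-221 + a{\left(-34 \right)}\right) = \left(\left(1 + \frac{1}{21} \cdot 5\right) - 2216\right) \left(-221 - 39\right) = \left(\left(1 + \frac{5}{21}\right) - 2216\right) \left(-221 - 39\right) = \left(\frac{26}{21} - 2216\right) \left(-260\right) = \left(- \frac{46510}{21}\right) \left(-260\right) = \frac{12092600}{21}$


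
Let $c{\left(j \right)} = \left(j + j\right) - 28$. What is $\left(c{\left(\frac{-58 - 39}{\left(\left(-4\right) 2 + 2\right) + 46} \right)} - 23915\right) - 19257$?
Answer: $- \frac{864097}{20} \approx -43205.0$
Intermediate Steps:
$c{\left(j \right)} = -28 + 2 j$ ($c{\left(j \right)} = 2 j - 28 = -28 + 2 j$)
$\left(c{\left(\frac{-58 - 39}{\left(\left(-4\right) 2 + 2\right) + 46} \right)} - 23915\right) - 19257 = \left(\left(-28 + 2 \frac{-58 - 39}{\left(\left(-4\right) 2 + 2\right) + 46}\right) - 23915\right) - 19257 = \left(\left(-28 + 2 \left(- \frac{97}{\left(-8 + 2\right) + 46}\right)\right) - 23915\right) - 19257 = \left(\left(-28 + 2 \left(- \frac{97}{-6 + 46}\right)\right) - 23915\right) - 19257 = \left(\left(-28 + 2 \left(- \frac{97}{40}\right)\right) - 23915\right) - 19257 = \left(\left(-28 - \frac{97}{20}\right) - 23915\right) - 19257 = \left(- \frac{657}{20} - 23915\right) - 19257 = - \frac{478957}{20} - 19257 = - \frac{864097}{20}$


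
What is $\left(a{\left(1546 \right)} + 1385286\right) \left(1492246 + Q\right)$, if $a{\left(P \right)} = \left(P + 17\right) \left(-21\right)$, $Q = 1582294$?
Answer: $4158201592020$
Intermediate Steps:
$a{\left(P \right)} = -357 - 21 P$ ($a{\left(P \right)} = \left(17 + P\right) \left(-21\right) = -357 - 21 P$)
$\left(a{\left(1546 \right)} + 1385286\right) \left(1492246 + Q\right) = \left(\left(-357 - 32466\right) + 1385286\right) \left(1492246 + 1582294\right) = \left(\left(-357 - 32466\right) + 1385286\right) 3074540 = \left(-32823 + 1385286\right) 3074540 = 1352463 \cdot 3074540 = 4158201592020$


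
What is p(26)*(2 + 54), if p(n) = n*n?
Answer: 37856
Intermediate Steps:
p(n) = n²
p(26)*(2 + 54) = 26²*(2 + 54) = 676*56 = 37856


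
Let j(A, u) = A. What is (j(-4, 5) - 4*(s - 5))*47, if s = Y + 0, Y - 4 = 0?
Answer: 0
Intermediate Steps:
Y = 4 (Y = 4 + 0 = 4)
s = 4 (s = 4 + 0 = 4)
(j(-4, 5) - 4*(s - 5))*47 = (-4 - 4*(4 - 5))*47 = (-4 - 4*(-1))*47 = (-4 + 4)*47 = 0*47 = 0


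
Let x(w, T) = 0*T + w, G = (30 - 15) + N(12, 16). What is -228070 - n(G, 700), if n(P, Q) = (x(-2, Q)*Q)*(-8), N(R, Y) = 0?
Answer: -239270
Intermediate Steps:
G = 15 (G = (30 - 15) + 0 = 15 + 0 = 15)
x(w, T) = w (x(w, T) = 0 + w = w)
n(P, Q) = 16*Q (n(P, Q) = -2*Q*(-8) = 16*Q)
-228070 - n(G, 700) = -228070 - 16*700 = -228070 - 1*11200 = -228070 - 11200 = -239270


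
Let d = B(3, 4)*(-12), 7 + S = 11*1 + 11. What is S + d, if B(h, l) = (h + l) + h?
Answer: -105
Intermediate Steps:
S = 15 (S = -7 + (11*1 + 11) = -7 + (11 + 11) = -7 + 22 = 15)
B(h, l) = l + 2*h
d = -120 (d = (4 + 2*3)*(-12) = (4 + 6)*(-12) = 10*(-12) = -120)
S + d = 15 - 120 = -105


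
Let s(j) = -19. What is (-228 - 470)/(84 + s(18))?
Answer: -698/65 ≈ -10.738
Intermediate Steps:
(-228 - 470)/(84 + s(18)) = (-228 - 470)/(84 - 19) = -698/65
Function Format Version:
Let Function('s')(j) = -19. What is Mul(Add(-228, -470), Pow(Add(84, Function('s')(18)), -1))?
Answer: Rational(-698, 65) ≈ -10.738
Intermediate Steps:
Mul(Add(-228, -470), Pow(Add(84, Function('s')(18)), -1)) = Mul(Add(-228, -470), Pow(Add(84, -19), -1)) = Mul(-698, Pow(65, -1)) = Mul(-698, Rational(1, 65)) = Rational(-698, 65)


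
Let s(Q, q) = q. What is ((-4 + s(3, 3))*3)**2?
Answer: 9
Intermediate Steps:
((-4 + s(3, 3))*3)**2 = ((-4 + 3)*3)**2 = (-1*3)**2 = (-3)**2 = 9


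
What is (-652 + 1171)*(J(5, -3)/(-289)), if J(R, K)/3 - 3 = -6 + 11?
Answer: -12456/289 ≈ -43.100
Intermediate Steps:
J(R, K) = 24 (J(R, K) = 9 + 3*(-6 + 11) = 9 + 3*5 = 9 + 15 = 24)
(-652 + 1171)*(J(5, -3)/(-289)) = (-652 + 1171)*(24/(-289)) = 519*(24*(-1/289)) = 519*(-24/289) = -12456/289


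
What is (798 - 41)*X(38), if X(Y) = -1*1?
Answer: -757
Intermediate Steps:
X(Y) = -1
(798 - 41)*X(38) = (798 - 41)*(-1) = 757*(-1) = -757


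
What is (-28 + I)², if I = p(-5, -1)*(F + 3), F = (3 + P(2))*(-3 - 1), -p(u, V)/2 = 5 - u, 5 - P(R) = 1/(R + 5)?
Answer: 14318656/49 ≈ 2.9222e+5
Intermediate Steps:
P(R) = 5 - 1/(5 + R) (P(R) = 5 - 1/(R + 5) = 5 - 1/(5 + R))
p(u, V) = -10 + 2*u (p(u, V) = -2*(5 - u) = -10 + 2*u)
F = -220/7 (F = (3 + (24 + 5*2)/(5 + 2))*(-3 - 1) = (3 + (24 + 10)/7)*(-4) = (3 + (⅐)*34)*(-4) = (3 + 34/7)*(-4) = (55/7)*(-4) = -220/7 ≈ -31.429)
I = 3980/7 (I = (-10 + 2*(-5))*(-220/7 + 3) = (-10 - 10)*(-199/7) = -20*(-199/7) = 3980/7 ≈ 568.57)
(-28 + I)² = (-28 + 3980/7)² = (3784/7)² = 14318656/49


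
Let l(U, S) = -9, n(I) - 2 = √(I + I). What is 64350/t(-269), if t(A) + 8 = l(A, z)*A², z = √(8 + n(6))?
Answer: -64350/651257 ≈ -0.098809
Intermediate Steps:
n(I) = 2 + √2*√I (n(I) = 2 + √(I + I) = 2 + √(2*I) = 2 + √2*√I)
z = √(10 + 2*√3) (z = √(8 + (2 + √2*√6)) = √(8 + (2 + 2*√3)) = √(10 + 2*√3) ≈ 3.6693)
t(A) = -8 - 9*A²
64350/t(-269) = 64350/(-8 - 9*(-269)²) = 64350/(-8 - 9*72361) = 64350/(-8 - 651249) = 64350/(-651257) = 64350*(-1/651257) = -64350/651257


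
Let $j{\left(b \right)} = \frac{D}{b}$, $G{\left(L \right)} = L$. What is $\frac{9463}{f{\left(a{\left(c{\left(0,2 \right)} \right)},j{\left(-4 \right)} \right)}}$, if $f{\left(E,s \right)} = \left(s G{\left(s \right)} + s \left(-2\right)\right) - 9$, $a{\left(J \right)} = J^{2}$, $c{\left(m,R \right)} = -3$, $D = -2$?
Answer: $- \frac{37852}{39} \approx -970.56$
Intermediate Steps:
$j{\left(b \right)} = - \frac{2}{b}$
$f{\left(E,s \right)} = -9 + s^{2} - 2 s$ ($f{\left(E,s \right)} = \left(s s + s \left(-2\right)\right) - 9 = \left(s^{2} - 2 s\right) - 9 = -9 + s^{2} - 2 s$)
$\frac{9463}{f{\left(a{\left(c{\left(0,2 \right)} \right)},j{\left(-4 \right)} \right)}} = \frac{9463}{-9 + \left(- \frac{2}{-4}\right)^{2} - 2 \left(- \frac{2}{-4}\right)} = \frac{9463}{-9 + \left(\left(-2\right) \left(- \frac{1}{4}\right)\right)^{2} - 2 \left(\left(-2\right) \left(- \frac{1}{4}\right)\right)} = \frac{9463}{-9 + \left(\frac{1}{2}\right)^{2} - 1} = \frac{9463}{-9 + \frac{1}{4} - 1} = \frac{9463}{- \frac{39}{4}} = 9463 \left(- \frac{4}{39}\right) = - \frac{37852}{39}$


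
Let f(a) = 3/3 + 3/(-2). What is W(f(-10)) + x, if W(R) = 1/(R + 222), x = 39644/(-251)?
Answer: -17561790/111193 ≈ -157.94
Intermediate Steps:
f(a) = -½ (f(a) = 3*(⅓) + 3*(-½) = 1 - 3/2 = -½)
x = -39644/251 (x = 39644*(-1/251) = -39644/251 ≈ -157.94)
W(R) = 1/(222 + R)
W(f(-10)) + x = 1/(222 - ½) - 39644/251 = 1/(443/2) - 39644/251 = 2/443 - 39644/251 = -17561790/111193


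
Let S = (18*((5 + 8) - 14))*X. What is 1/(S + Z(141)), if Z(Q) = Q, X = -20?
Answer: 1/501 ≈ 0.0019960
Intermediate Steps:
S = 360 (S = (18*((5 + 8) - 14))*(-20) = (18*(13 - 14))*(-20) = (18*(-1))*(-20) = -18*(-20) = 360)
1/(S + Z(141)) = 1/(360 + 141) = 1/501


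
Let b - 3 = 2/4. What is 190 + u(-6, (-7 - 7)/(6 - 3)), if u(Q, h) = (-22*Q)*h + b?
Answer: -845/2 ≈ -422.50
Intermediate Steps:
b = 7/2 (b = 3 + 2/4 = 3 + (¼)*2 = 3 + ½ = 7/2 ≈ 3.5000)
u(Q, h) = 7/2 - 22*Q*h (u(Q, h) = (-22*Q)*h + 7/2 = -22*Q*h + 7/2 = 7/2 - 22*Q*h)
190 + u(-6, (-7 - 7)/(6 - 3)) = 190 + (7/2 - 22*(-6)*(-7 - 7)/(6 - 3)) = 190 + (7/2 - 22*(-6)*(-14/3)) = 190 + (7/2 - 616) = 190 - 1225/2 = -845/2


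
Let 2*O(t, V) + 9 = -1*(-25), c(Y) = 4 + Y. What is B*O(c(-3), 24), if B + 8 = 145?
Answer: 1096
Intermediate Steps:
B = 137 (B = -8 + 145 = 137)
O(t, V) = 8 (O(t, V) = -9/2 + (-1*(-25))/2 = -9/2 + (1/2)*25 = -9/2 + 25/2 = 8)
B*O(c(-3), 24) = 137*8 = 1096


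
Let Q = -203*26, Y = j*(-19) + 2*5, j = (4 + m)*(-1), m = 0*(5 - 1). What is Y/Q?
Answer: -43/2639 ≈ -0.016294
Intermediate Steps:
m = 0 (m = 0*4 = 0)
j = -4 (j = (4 + 0)*(-1) = 4*(-1) = -4)
Y = 86 (Y = -4*(-19) + 2*5 = 76 + 10 = 86)
Q = -5278
Y/Q = 86/(-5278) = 86*(-1/5278) = -43/2639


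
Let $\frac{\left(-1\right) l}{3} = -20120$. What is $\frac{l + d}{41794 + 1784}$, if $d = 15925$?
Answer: $\frac{76285}{43578} \approx 1.7505$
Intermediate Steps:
$l = 60360$ ($l = \left(-3\right) \left(-20120\right) = 60360$)
$\frac{l + d}{41794 + 1784} = \frac{60360 + 15925}{41794 + 1784} = \frac{76285}{43578}$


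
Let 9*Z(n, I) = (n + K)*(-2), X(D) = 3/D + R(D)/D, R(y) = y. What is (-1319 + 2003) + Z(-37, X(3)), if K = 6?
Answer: 6218/9 ≈ 690.89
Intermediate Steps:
X(D) = 1 + 3/D (X(D) = 3/D + D/D = 3/D + 1 = 1 + 3/D)
Z(n, I) = -4/3 - 2*n/9 (Z(n, I) = ((n + 6)*(-2))/9 = ((6 + n)*(-2))/9 = (-12 - 2*n)/9 = -4/3 - 2*n/9)
(-1319 + 2003) + Z(-37, X(3)) = (-1319 + 2003) + (-4/3 - 2/9*(-37)) = 684 + (-4/3 + 74/9) = 684 + 62/9 = 6218/9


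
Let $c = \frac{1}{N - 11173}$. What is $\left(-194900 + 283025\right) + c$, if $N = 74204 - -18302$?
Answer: $\frac{7167470626}{81333} \approx 88125.0$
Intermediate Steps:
$N = 92506$ ($N = 74204 + 18302 = 92506$)
$c = \frac{1}{81333}$ ($c = \frac{1}{92506 - 11173} = \frac{1}{81333} \approx 1.2295 \cdot 10^{-5}$)
$\left(-194900 + 283025\right) + c = \left(-194900 + 283025\right) + \frac{1}{81333} = 88125 + \frac{1}{81333} = \frac{7167470626}{81333}$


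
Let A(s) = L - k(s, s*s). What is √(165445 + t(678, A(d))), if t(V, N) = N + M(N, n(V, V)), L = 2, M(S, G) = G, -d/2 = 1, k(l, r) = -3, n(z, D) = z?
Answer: 4*√10383 ≈ 407.59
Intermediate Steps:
d = -2 (d = -2*1 = -2)
A(s) = 5 (A(s) = 2 - 1*(-3) = 2 + 3 = 5)
t(V, N) = N + V
√(165445 + t(678, A(d))) = √(165445 + (5 + 678)) = √(165445 + 683) = √166128 = 4*√10383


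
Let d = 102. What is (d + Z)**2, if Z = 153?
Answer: 65025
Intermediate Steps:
(d + Z)**2 = (102 + 153)**2 = 255**2 = 65025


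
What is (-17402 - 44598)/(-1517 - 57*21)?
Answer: 31000/1357 ≈ 22.845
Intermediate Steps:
(-17402 - 44598)/(-1517 - 57*21) = -62000/(-1517 - 1197) = -62000/(-2714) = -62000*(-1/2714) = 31000/1357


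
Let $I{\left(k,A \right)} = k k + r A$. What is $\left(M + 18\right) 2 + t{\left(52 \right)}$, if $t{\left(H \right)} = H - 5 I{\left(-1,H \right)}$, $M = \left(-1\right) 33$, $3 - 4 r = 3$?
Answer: $17$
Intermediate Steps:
$r = 0$ ($r = \frac{3}{4} - \frac{3}{4} = 0$)
$I{\left(k,A \right)} = k^{2}$ ($I{\left(k,A \right)} = k k + 0 A = k^{2} + 0 = k^{2}$)
$M = -33$
$t{\left(H \right)} = -5 + H$ ($t{\left(H \right)} = H - 5 \left(-1\right)^{2} = H - 5 = -5 + H$)
$\left(M + 18\right) 2 + t{\left(52 \right)} = \left(-33 + 18\right) 2 + \left(-5 + 52\right) = \left(-15\right) 2 + 47 = -30 + 47 = 17$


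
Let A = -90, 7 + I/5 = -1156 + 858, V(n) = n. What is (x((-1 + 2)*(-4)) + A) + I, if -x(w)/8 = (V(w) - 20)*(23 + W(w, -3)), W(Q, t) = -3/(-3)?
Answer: 2993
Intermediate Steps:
W(Q, t) = 1 (W(Q, t) = -3*(-⅓) = 1)
x(w) = 3840 - 192*w (x(w) = -8*(w - 20)*(23 + 1) = -8*(-20 + w)*24 = -8*(-480 + 24*w) = 3840 - 192*w)
I = -1525 (I = -35 + 5*(-1156 + 858) = -35 + 5*(-298) = -35 - 1490 = -1525)
(x((-1 + 2)*(-4)) + A) + I = ((3840 - 192*(-1 + 2)*(-4)) - 90) - 1525 = ((3840 - 192*(-4)) - 90) - 1525 = ((3840 + 768) - 90) - 1525 = (4608 - 90) - 1525 = 4518 - 1525 = 2993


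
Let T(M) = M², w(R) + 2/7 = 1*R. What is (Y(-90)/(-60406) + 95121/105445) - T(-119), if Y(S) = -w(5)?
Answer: -631350259551523/44586574690 ≈ -14160.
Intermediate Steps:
w(R) = -2/7 + R (w(R) = -2/7 + 1*R = -2/7 + R)
Y(S) = -33/7 (Y(S) = -(-2/7 + 5) = -1*33/7 = -33/7)
(Y(-90)/(-60406) + 95121/105445) - T(-119) = (-33/7/(-60406) + 95121/105445) - 1*(-119)² = (-33/7*(-1/60406) + 95121*(1/105445)) - 1*14161 = (33/422842 + 95121/105445) - 14161 = 40224633567/44586574690 - 14161 = -631350259551523/44586574690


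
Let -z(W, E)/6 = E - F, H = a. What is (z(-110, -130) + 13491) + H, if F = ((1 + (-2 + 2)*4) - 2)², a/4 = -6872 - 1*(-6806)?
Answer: 14013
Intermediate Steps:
a = -264 (a = 4*(-6872 - 1*(-6806)) = 4*(-6872 + 6806) = 4*(-66) = -264)
F = 1 (F = ((1 + 0*4) - 2)² = ((1 + 0) - 2)² = (1 - 2)² = (-1)² = 1)
H = -264
z(W, E) = 6 - 6*E (z(W, E) = -6*(E - 1*1) = -6*(E - 1) = -6*(-1 + E) = 6 - 6*E)
(z(-110, -130) + 13491) + H = ((6 - 6*(-130)) + 13491) - 264 = ((6 + 780) + 13491) - 264 = (786 + 13491) - 264 = 14277 - 264 = 14013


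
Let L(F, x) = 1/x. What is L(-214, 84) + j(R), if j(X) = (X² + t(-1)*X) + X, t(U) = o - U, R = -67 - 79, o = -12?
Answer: 1913185/84 ≈ 22776.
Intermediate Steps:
R = -146
t(U) = -12 - U
j(X) = X² - 10*X (j(X) = (X² + (-12 - 1*(-1))*X) + X = (X² + (-12 + 1)*X) + X = (X² - 11*X) + X = X² - 10*X)
L(-214, 84) + j(R) = 1/84 - 146*(-10 - 146) = 1/84 - 146*(-156) = 1/84 + 22776 = 1913185/84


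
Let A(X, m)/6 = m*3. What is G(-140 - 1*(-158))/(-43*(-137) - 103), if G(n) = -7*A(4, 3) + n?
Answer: -90/1447 ≈ -0.062198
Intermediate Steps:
A(X, m) = 18*m (A(X, m) = 6*(m*3) = 6*(3*m) = 18*m)
G(n) = -378 + n (G(n) = -126*3 + n = -7*54 + n = -378 + n)
G(-140 - 1*(-158))/(-43*(-137) - 103) = (-378 + (-140 - 1*(-158)))/(-43*(-137) - 103) = (-378 + (-140 + 158))/(5891 - 103) = (-378 + 18)/5788 = -360*1/5788 = -90/1447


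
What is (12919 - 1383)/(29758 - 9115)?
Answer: 1648/2949 ≈ 0.55883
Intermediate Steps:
(12919 - 1383)/(29758 - 9115) = 11536/20643 = 11536*(1/20643) = 1648/2949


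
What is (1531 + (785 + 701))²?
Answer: 9102289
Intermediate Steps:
(1531 + (785 + 701))² = (1531 + 1486)² = 3017² = 9102289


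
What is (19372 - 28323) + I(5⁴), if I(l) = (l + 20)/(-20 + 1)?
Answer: -170714/19 ≈ -8985.0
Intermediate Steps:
I(l) = -20/19 - l/19 (I(l) = (20 + l)/(-19) = (20 + l)*(-1/19) = -20/19 - l/19)
(19372 - 28323) + I(5⁴) = (19372 - 28323) + (-20/19 - 1/19*5⁴) = -8951 + (-20/19 - 1/19*625) = -8951 + (-20/19 - 625/19) = -8951 - 645/19 = -170714/19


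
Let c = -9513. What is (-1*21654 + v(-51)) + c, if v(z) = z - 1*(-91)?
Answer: -31127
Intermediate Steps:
v(z) = 91 + z (v(z) = z + 91 = 91 + z)
(-1*21654 + v(-51)) + c = (-1*21654 + (91 - 51)) - 9513 = (-21654 + 40) - 9513 = -21614 - 9513 = -31127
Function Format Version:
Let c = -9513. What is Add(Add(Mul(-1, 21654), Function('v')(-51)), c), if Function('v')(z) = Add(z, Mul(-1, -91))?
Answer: -31127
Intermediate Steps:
Function('v')(z) = Add(91, z) (Function('v')(z) = Add(z, 91) = Add(91, z))
Add(Add(Mul(-1, 21654), Function('v')(-51)), c) = Add(Add(Mul(-1, 21654), Add(91, -51)), -9513) = Add(Add(-21654, 40), -9513) = Add(-21614, -9513) = -31127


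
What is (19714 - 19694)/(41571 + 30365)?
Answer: 5/17984 ≈ 0.00027802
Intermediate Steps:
(19714 - 19694)/(41571 + 30365) = 20/71936 = 20*(1/71936) = 5/17984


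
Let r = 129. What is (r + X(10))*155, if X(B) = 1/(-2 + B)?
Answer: 160115/8 ≈ 20014.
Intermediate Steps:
(r + X(10))*155 = (129 + 1/(-2 + 10))*155 = (129 + 1/8)*155 = (129 + ⅛)*155 = (1033/8)*155 = 160115/8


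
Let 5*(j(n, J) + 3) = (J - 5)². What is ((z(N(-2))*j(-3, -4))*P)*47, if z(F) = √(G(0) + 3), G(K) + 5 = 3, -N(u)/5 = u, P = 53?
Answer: 164406/5 ≈ 32881.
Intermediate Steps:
N(u) = -5*u
G(K) = -2 (G(K) = -5 + 3 = -2)
j(n, J) = -3 + (-5 + J)²/5 (j(n, J) = -3 + (J - 5)²/5 = -3 + (-5 + J)²/5)
z(F) = 1 (z(F) = √(-2 + 3) = √1 = 1)
((z(N(-2))*j(-3, -4))*P)*47 = ((1*(-3 + (-5 - 4)²/5))*53)*47 = ((1*(-3 + (⅕)*(-9)²))*53)*47 = ((1*(-3 + (⅕)*81))*53)*47 = ((1*(-3 + 81/5))*53)*47 = ((1*(66/5))*53)*47 = ((66/5)*53)*47 = (3498/5)*47 = 164406/5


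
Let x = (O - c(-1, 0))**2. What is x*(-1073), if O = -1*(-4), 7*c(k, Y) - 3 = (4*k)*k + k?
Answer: -519332/49 ≈ -10599.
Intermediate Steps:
c(k, Y) = 3/7 + k/7 + 4*k**2/7 (c(k, Y) = 3/7 + ((4*k)*k + k)/7 = 3/7 + (4*k**2 + k)/7 = 3/7 + (k + 4*k**2)/7 = 3/7 + (k/7 + 4*k**2/7) = 3/7 + k/7 + 4*k**2/7)
O = 4
x = 484/49 (x = (4 - (3/7 + (1/7)*(-1) + (4/7)*(-1)**2))**2 = (4 - (3/7 - 1/7 + (4/7)*1))**2 = (4 - (3/7 - 1/7 + 4/7))**2 = (4 - 1*6/7)**2 = (4 - 6/7)**2 = (22/7)**2 = 484/49 ≈ 9.8775)
x*(-1073) = (484/49)*(-1073) = -519332/49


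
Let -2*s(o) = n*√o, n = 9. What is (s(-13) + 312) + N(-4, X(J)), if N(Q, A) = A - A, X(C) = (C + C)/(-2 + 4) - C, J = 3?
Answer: 312 - 9*I*√13/2 ≈ 312.0 - 16.225*I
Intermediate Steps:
s(o) = -9*√o/2
X(C) = 0 (X(C) = (2*C)/2 - C = (2*C)*(½) - C = C - C = 0)
N(Q, A) = 0
(s(-13) + 312) + N(-4, X(J)) = (-9*I*√13/2 + 312) + 0 = (312 - 9*I*√13/2) + 0 = 312 - 9*I*√13/2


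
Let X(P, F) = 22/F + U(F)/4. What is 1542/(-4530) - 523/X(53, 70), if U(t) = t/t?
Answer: -55301403/59645 ≈ -927.18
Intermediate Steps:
U(t) = 1
X(P, F) = ¼ + 22/F (X(P, F) = 22/F + 1/4 = 22/F + 1*(¼) = 22/F + ¼ = ¼ + 22/F)
1542/(-4530) - 523/X(53, 70) = 1542/(-4530) - 523*280/(88 + 70) = 1542*(-1/4530) - 523/((¼)*(1/70)*158) = -257/755 - 523/79/140 = -257/755 - 523*140/79 = -257/755 - 73220/79 = -55301403/59645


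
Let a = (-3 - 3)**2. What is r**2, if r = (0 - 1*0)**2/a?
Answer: 0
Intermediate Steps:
a = 36 (a = (-6)**2 = 36)
r = 0 (r = (0 - 1*0)**2/36 = (0 + 0)**2*(1/36) = 0**2*(1/36) = 0*(1/36) = 0)
r**2 = 0**2 = 0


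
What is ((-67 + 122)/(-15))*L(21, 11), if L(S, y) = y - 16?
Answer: 55/3 ≈ 18.333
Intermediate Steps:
L(S, y) = -16 + y
((-67 + 122)/(-15))*L(21, 11) = ((-67 + 122)/(-15))*(-16 + 11) = (55*(-1/15))*(-5) = -11/3*(-5) = 55/3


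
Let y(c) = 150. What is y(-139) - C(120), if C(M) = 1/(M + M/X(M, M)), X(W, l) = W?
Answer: 18149/121 ≈ 149.99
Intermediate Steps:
C(M) = 1/(1 + M) (C(M) = 1/(M + M/M) = 1/(M + 1) = 1/(1 + M))
y(-139) - C(120) = 150 - 1/(1 + 120) = 150 - 1/121 = 18149/121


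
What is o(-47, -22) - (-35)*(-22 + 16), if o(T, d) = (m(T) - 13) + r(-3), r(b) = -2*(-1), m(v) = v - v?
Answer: -221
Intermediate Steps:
m(v) = 0
r(b) = 2
o(T, d) = -11 (o(T, d) = (0 - 13) + 2 = -13 + 2 = -11)
o(-47, -22) - (-35)*(-22 + 16) = -11 - (-35)*(-22 + 16) = -11 - (-35)*(-6) = -11 - 1*210 = -11 - 210 = -221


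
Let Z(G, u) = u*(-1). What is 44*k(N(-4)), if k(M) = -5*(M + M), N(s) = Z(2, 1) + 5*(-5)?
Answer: 11440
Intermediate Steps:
Z(G, u) = -u
N(s) = -26 (N(s) = -1*1 + 5*(-5) = -1 - 25 = -26)
k(M) = -10*M
44*k(N(-4)) = 44*(-10*(-26)) = 44*260 = 11440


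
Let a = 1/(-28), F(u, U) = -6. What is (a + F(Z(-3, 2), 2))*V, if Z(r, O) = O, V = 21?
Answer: -507/4 ≈ -126.75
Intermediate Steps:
a = -1/28 ≈ -0.035714
(a + F(Z(-3, 2), 2))*V = (-1/28 - 6)*21 = -169/28*21 = -507/4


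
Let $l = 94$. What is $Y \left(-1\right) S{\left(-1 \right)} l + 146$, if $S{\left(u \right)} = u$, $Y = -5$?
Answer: $-324$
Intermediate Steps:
$Y \left(-1\right) S{\left(-1 \right)} l + 146 = \left(-5\right) \left(-1\right) \left(-1\right) 94 + 146 = 5 \left(-1\right) 94 + 146 = \left(-5\right) 94 + 146 = -470 + 146 = -324$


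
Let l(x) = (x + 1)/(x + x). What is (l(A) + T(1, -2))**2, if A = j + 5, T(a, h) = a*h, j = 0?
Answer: 49/25 ≈ 1.9600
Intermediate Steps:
A = 5 (A = 0 + 5 = 5)
l(x) = (1 + x)/(2*x) (l(x) = (1 + x)/((2*x)) = (1 + x)*(1/(2*x)) = (1 + x)/(2*x))
(l(A) + T(1, -2))**2 = ((1/2)*(1 + 5)/5 + 1*(-2))**2 = ((1/2)*(1/5)*6 - 2)**2 = (3/5 - 2)**2 = (-7/5)**2 = 49/25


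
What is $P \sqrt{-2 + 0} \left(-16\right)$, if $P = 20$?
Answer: $- 320 i \sqrt{2} \approx - 452.55 i$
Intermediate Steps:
$P \sqrt{-2 + 0} \left(-16\right) = 20 \sqrt{-2 + 0} \left(-16\right) = 20 \sqrt{-2} \left(-16\right) = 20 i \sqrt{2} \left(-16\right) = - 320 i \sqrt{2}$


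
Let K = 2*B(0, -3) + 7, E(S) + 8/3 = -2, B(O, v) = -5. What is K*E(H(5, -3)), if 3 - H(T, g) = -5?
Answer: 14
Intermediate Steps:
H(T, g) = 8 (H(T, g) = 3 - 1*(-5) = 3 + 5 = 8)
E(S) = -14/3 (E(S) = -8/3 - 2 = -14/3)
K = -3 (K = 2*(-5) + 7 = -10 + 7 = -3)
K*E(H(5, -3)) = -3*(-14/3) = 14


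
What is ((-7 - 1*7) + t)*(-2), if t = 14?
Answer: 0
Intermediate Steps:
((-7 - 1*7) + t)*(-2) = ((-7 - 1*7) + 14)*(-2) = ((-7 - 7) + 14)*(-2) = (-14 + 14)*(-2) = 0*(-2) = 0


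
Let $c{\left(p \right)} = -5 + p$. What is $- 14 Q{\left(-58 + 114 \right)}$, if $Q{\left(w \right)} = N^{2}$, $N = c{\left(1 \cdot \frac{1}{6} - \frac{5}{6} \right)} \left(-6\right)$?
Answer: $-16184$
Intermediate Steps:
$N = 34$ ($N = \left(-5 + \left(1 \cdot \frac{1}{6} - \frac{5}{6}\right)\right) \left(-6\right) = \left(-5 + \left(\frac{1}{6} - \frac{5}{6}\right)\right) \left(-6\right) = \left(-5 - \frac{2}{3}\right) \left(-6\right) = \left(- \frac{17}{3}\right) \left(-6\right) = 34$)
$Q{\left(w \right)} = 1156$ ($Q{\left(w \right)} = 34^{2} = 1156$)
$- 14 Q{\left(-58 + 114 \right)} = \left(-14\right) 1156 = -16184$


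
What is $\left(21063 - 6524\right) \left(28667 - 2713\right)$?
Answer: $377345206$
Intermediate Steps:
$\left(21063 - 6524\right) \left(28667 - 2713\right) = 14539 \cdot 25954 = 377345206$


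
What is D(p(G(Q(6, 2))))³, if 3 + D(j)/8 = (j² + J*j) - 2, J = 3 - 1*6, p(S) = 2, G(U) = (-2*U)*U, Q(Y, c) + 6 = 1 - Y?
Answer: -175616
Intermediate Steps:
Q(Y, c) = -5 - Y (Q(Y, c) = -6 + (1 - Y) = -5 - Y)
G(U) = -2*U²
J = -3 (J = 3 - 6 = -3)
D(j) = -40 - 24*j + 8*j² (D(j) = -24 + 8*((j² - 3*j) - 2) = -24 + 8*(-2 + j² - 3*j) = -24 + (-16 - 24*j + 8*j²) = -40 - 24*j + 8*j²)
D(p(G(Q(6, 2))))³ = (-40 - 24*2 + 8*2²)³ = (-40 - 48 + 8*4)³ = (-40 - 48 + 32)³ = (-56)³ = -175616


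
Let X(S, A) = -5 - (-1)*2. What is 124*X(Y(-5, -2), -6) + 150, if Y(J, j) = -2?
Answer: -222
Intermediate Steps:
X(S, A) = -3 (X(S, A) = -5 - 1*(-2) = -5 + 2 = -3)
124*X(Y(-5, -2), -6) + 150 = 124*(-3) + 150 = -372 + 150 = -222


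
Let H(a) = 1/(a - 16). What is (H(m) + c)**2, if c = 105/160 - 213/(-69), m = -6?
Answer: 896223969/65545216 ≈ 13.673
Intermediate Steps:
c = 2755/736 (c = 105*(1/160) - 213*(-1/69) = 21/32 + 71/23 = 2755/736 ≈ 3.7432)
H(a) = 1/(-16 + a)
(H(m) + c)**2 = (1/(-16 - 6) + 2755/736)**2 = (1/(-22) + 2755/736)**2 = (-1/22 + 2755/736)**2 = (29937/8096)**2 = 896223969/65545216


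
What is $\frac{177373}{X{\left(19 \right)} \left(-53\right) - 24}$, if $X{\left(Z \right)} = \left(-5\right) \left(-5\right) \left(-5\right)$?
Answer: $\frac{25339}{943} \approx 26.871$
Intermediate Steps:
$X{\left(Z \right)} = -125$ ($X{\left(Z \right)} = 25 \left(-5\right) = -125$)
$\frac{177373}{X{\left(19 \right)} \left(-53\right) - 24} = \frac{177373}{\left(-125\right) \left(-53\right) - 24} = \frac{177373}{6625 - 24} = \frac{177373}{6601} = 177373 \cdot \frac{1}{6601} = \frac{25339}{943}$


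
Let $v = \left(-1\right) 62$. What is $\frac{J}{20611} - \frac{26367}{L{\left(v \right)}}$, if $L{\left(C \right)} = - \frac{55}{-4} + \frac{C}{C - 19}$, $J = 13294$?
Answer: $- \frac{176015355106}{96933533} \approx -1815.8$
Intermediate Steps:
$v = -62$
$L{\left(C \right)} = \frac{55}{4} + \frac{C}{-19 + C}$ ($L{\left(C \right)} = \left(-55\right) \left(- \frac{1}{4}\right) + \frac{C}{-19 + C} = \frac{55}{4} + \frac{C}{-19 + C}$)
$\frac{J}{20611} - \frac{26367}{L{\left(v \right)}} = \frac{13294}{20611} - \frac{26367}{\frac{1}{4} \frac{1}{-19 - 62} \left(-1045 + 59 \left(-62\right)\right)} = 13294 \cdot \frac{1}{20611} - \frac{26367}{\frac{1}{4} \frac{1}{-81} \left(-1045 - 3658\right)} = \frac{13294}{20611} - \frac{26367}{\frac{1}{4} \left(- \frac{1}{81}\right) \left(-4703\right)} = \frac{13294}{20611} - \frac{26367}{\frac{4703}{324}} = \frac{13294}{20611} - \frac{8542908}{4703} = - \frac{176015355106}{96933533}$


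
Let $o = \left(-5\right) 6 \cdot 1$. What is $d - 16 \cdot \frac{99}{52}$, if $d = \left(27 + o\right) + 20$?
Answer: $- \frac{175}{13} \approx -13.462$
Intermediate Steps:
$o = -30$ ($o = \left(-30\right) 1 = -30$)
$d = 17$ ($d = \left(27 - 30\right) + 20 = -3 + 20 = 17$)
$d - 16 \cdot \frac{99}{52} = 17 - 16 \cdot \frac{99}{52} = 17 - 16 \cdot 99 \cdot \frac{1}{52} = 17 - \frac{396}{13} = - \frac{175}{13}$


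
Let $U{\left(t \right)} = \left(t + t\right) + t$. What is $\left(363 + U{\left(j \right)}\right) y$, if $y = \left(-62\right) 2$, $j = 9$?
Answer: $-48360$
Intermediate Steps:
$U{\left(t \right)} = 3 t$ ($U{\left(t \right)} = 2 t + t = 3 t$)
$y = -124$
$\left(363 + U{\left(j \right)}\right) y = \left(363 + 3 \cdot 9\right) \left(-124\right) = \left(363 + 27\right) \left(-124\right) = 390 \left(-124\right) = -48360$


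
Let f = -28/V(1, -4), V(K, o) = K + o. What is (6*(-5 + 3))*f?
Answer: -112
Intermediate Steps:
f = 28/3 (f = -28/(1 - 4) = -28/(-3) = -28*(-1/3) = 28/3 ≈ 9.3333)
(6*(-5 + 3))*f = (6*(-5 + 3))*(28/3) = (6*(-2))*(28/3) = -12*28/3 = -112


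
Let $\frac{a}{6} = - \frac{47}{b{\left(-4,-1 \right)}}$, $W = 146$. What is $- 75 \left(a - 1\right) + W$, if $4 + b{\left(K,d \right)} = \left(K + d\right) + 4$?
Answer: $-4009$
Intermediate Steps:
$b{\left(K,d \right)} = K + d$ ($b{\left(K,d \right)} = -4 + \left(\left(K + d\right) + 4\right) = -4 + \left(4 + K + d\right) = K + d$)
$a = \frac{282}{5}$ ($a = 6 \left(- \frac{47}{-4 - 1}\right) = 6 \left(- \frac{47}{-5}\right) = 6 \left(\left(-47\right) \left(- \frac{1}{5}\right)\right) = 6 \cdot \frac{47}{5} = \frac{282}{5} \approx 56.4$)
$- 75 \left(a - 1\right) + W = - 75 \left(\frac{282}{5} - 1\right) + 146 = \left(-75\right) \frac{277}{5} + 146 = -4155 + 146 = -4009$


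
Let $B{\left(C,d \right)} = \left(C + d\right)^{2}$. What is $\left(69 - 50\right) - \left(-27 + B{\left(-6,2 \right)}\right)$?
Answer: $30$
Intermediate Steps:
$\left(69 - 50\right) - \left(-27 + B{\left(-6,2 \right)}\right) = \left(69 - 50\right) + \left(\left(46 - \left(-21 + \left(-6 + 2\right)^{2}\right)\right) - 40\right) = 19 + \left(\left(46 - \left(-21 + \left(-4\right)^{2}\right)\right) - 40\right) = 19 + \left(\left(46 - \left(-21 + 16\right)\right) - 40\right) = 19 + \left(\left(46 - -5\right) - 40\right) = 19 + \left(\left(46 + 5\right) - 40\right) = 19 + \left(51 - 40\right) = 19 + 11 = 30$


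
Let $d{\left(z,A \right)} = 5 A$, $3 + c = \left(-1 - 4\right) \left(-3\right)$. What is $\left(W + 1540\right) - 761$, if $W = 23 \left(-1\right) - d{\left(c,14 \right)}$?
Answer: $686$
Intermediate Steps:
$c = 12$ ($c = -3 + \left(-1 - 4\right) \left(-3\right) = -3 - -15 = -3 + 15 = 12$)
$W = -93$ ($W = 23 \left(-1\right) - 5 \cdot 14 = -23 - 70 = -93$)
$\left(W + 1540\right) - 761 = \left(-93 + 1540\right) - 761 = 1447 - 761 = 686$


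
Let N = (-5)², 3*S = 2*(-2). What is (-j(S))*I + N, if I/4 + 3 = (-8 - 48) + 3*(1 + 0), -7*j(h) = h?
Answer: 203/3 ≈ 67.667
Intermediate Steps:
S = -4/3 (S = (2*(-2))/3 = (⅓)*(-4) = -4/3 ≈ -1.3333)
j(h) = -h/7
I = -224 (I = -12 + 4*((-8 - 48) + 3*(1 + 0)) = -12 + 4*(-56 + 3*1) = -12 + 4*(-56 + 3) = -12 + 4*(-53) = -12 - 212 = -224)
N = 25
(-j(S))*I + N = -(-1)*(-4)/(7*3)*(-224) + 25 = -1*4/21*(-224) + 25 = -4/21*(-224) + 25 = 128/3 + 25 = 203/3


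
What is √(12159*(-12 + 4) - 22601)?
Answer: I*√119873 ≈ 346.23*I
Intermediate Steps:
√(12159*(-12 + 4) - 22601) = √(12159*(-8) - 22601) = √(-97272 - 22601) = √(-119873) = I*√119873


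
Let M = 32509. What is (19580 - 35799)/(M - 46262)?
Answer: 16219/13753 ≈ 1.1793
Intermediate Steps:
(19580 - 35799)/(M - 46262) = (19580 - 35799)/(32509 - 46262) = -16219/(-13753) = -16219*(-1/13753) = 16219/13753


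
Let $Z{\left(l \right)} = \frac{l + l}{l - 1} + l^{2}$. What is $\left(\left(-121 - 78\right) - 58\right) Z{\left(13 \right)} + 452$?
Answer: $- \frac{261227}{6} \approx -43538.0$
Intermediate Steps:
$Z{\left(l \right)} = l^{2} + \frac{2 l}{-1 + l}$ ($Z{\left(l \right)} = \frac{2 l}{-1 + l} + l^{2} = l^{2} + \frac{2 l}{-1 + l}$)
$\left(\left(-121 - 78\right) - 58\right) Z{\left(13 \right)} + 452 = \left(\left(-121 - 78\right) - 58\right) \frac{13 \left(2 + 13^{2} - 13\right)}{-1 + 13} + 452 = \left(-199 - 58\right) \frac{13 \left(2 + 169 - 13\right)}{12} + 452 = - 257 \cdot 13 \cdot \frac{1}{12} \cdot 158 + 452 = \left(-257\right) \frac{1027}{6} + 452 = - \frac{263939}{6} + 452 = - \frac{261227}{6}$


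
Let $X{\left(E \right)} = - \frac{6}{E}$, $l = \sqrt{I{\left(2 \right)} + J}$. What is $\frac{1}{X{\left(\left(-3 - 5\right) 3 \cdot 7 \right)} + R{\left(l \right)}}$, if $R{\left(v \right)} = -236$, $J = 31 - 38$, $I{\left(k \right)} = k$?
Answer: $- \frac{28}{6607} \approx -0.0042379$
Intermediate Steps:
$J = -7$ ($J = 31 - 38 = -7$)
$l = i \sqrt{5}$ ($l = \sqrt{2 - 7} = \sqrt{-5} = i \sqrt{5} \approx 2.2361 i$)
$\frac{1}{X{\left(\left(-3 - 5\right) 3 \cdot 7 \right)} + R{\left(l \right)}} = \frac{1}{- \frac{6}{\left(-3 - 5\right) 3 \cdot 7} - 236} = \frac{1}{- \frac{6}{\left(-8\right) 3 \cdot 7} - 236} = \frac{1}{- \frac{6}{\left(-24\right) 7} - 236} = \frac{1}{- \frac{6}{-168} - 236} = \frac{1}{\left(-6\right) \left(- \frac{1}{168}\right) - 236} = \frac{1}{\frac{1}{28} - 236} = \frac{1}{- \frac{6607}{28}} = - \frac{28}{6607}$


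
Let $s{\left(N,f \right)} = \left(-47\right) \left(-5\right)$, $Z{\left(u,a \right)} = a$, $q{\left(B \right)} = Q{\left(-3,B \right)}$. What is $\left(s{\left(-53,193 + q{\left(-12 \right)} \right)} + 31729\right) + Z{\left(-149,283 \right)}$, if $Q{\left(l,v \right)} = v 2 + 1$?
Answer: $32247$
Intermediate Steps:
$Q{\left(l,v \right)} = 1 + 2 v$ ($Q{\left(l,v \right)} = 2 v + 1 = 1 + 2 v$)
$q{\left(B \right)} = 1 + 2 B$
$s{\left(N,f \right)} = 235$
$\left(s{\left(-53,193 + q{\left(-12 \right)} \right)} + 31729\right) + Z{\left(-149,283 \right)} = \left(235 + 31729\right) + 283 = 31964 + 283 = 32247$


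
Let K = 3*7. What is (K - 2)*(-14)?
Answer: -266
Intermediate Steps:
K = 21
(K - 2)*(-14) = (21 - 2)*(-14) = 19*(-14) = -266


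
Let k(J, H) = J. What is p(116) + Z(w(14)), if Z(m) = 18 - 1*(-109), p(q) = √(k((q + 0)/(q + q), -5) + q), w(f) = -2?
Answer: 127 + √466/2 ≈ 137.79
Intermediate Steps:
p(q) = √(½ + q) (p(q) = √((q + 0)/(q + q) + q) = √(q/((2*q)) + q) = √(q*(1/(2*q)) + q) = √(½ + q))
Z(m) = 127 (Z(m) = 18 + 109 = 127)
p(116) + Z(w(14)) = √(2 + 4*116)/2 + 127 = √(2 + 464)/2 + 127 = √466/2 + 127 = 127 + √466/2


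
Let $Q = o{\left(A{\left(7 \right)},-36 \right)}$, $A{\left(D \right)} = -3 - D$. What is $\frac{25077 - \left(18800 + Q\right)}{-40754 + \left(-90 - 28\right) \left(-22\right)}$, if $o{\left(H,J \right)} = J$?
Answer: $- \frac{6313}{38158} \approx -0.16544$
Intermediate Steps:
$Q = -36$
$\frac{25077 - \left(18800 + Q\right)}{-40754 + \left(-90 - 28\right) \left(-22\right)} = \frac{25077 - 18764}{-40754 + \left(-90 - 28\right) \left(-22\right)} = \frac{25077 + \left(-18800 + 36\right)}{-40754 - -2596} = \frac{25077 - 18764}{-40754 + 2596} = \frac{6313}{-38158} = 6313 \left(- \frac{1}{38158}\right) = - \frac{6313}{38158}$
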